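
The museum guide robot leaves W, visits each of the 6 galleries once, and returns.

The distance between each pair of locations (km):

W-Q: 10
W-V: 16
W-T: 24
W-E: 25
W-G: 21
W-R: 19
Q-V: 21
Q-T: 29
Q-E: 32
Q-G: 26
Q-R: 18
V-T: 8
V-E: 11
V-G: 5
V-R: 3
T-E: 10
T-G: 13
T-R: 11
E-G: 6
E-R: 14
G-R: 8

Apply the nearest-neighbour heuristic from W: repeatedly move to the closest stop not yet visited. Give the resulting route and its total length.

At W the remaining stops are Q 10, V 16, R 19, G 21, T 24, E 25; go to Q.
At Q the remaining stops are R 18, V 21, G 26, T 29, E 32; go to R.
At R the remaining stops are V 3, G 8, T 11, E 14; go to V.
At V the remaining stops are G 5, T 8, E 11; go to G.
At G the remaining stops are E 6, T 13; go to E.
At E the remaining stops are T 10; go to T.
Return T→W: 24.
Total = 10 + 18 + 3 + 5 + 6 + 10 + 24 = 76.

76 km along W → Q → R → V → G → E → T → W.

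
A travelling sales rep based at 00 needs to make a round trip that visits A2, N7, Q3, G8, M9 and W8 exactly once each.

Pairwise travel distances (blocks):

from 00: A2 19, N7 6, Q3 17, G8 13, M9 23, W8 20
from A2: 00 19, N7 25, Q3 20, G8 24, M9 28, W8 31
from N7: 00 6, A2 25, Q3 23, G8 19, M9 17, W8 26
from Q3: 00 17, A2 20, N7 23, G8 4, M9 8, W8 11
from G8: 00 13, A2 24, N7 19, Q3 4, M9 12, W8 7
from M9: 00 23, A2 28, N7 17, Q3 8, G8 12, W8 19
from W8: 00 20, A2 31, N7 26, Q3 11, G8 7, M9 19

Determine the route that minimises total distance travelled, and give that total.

Shortest round trip = 92 blocks.

With 6 stops there are 6!/2 = 360 distinct round trips (a route and its reverse cost the same).
00 - A2 - N7 - Q3 - G8 - M9 - W8 - 00: 19+25+23+4+12+19+20 = 122
00 - A2 - N7 - Q3 - G8 - W8 - M9 - 00: 19+25+23+4+7+19+23 = 120
00 - A2 - N7 - Q3 - M9 - G8 - W8 - 00: 19+25+23+8+12+7+20 = 114
00 - A2 - N7 - Q3 - M9 - W8 - G8 - 00: 19+25+23+8+19+7+13 = 114
00 - A2 - N7 - Q3 - W8 - G8 - M9 - 00: 19+25+23+11+7+12+23 = 120
00 - A2 - N7 - Q3 - W8 - M9 - G8 - 00: 19+25+23+11+19+12+13 = 122
00 - A2 - N7 - G8 - Q3 - M9 - W8 - 00: 19+25+19+4+8+19+20 = 114
00 - A2 - N7 - G8 - Q3 - W8 - M9 - 00: 19+25+19+4+11+19+23 = 120
… (352 more)
00 - A2 - Q3 - G8 - W8 - M9 - N7 - 00: 19+20+4+7+19+17+6 = 92  ← best
The minimum is 92.
One optimal route: 00 → A2 → Q3 → G8 → W8 → M9 → N7 → 00 (or its reverse).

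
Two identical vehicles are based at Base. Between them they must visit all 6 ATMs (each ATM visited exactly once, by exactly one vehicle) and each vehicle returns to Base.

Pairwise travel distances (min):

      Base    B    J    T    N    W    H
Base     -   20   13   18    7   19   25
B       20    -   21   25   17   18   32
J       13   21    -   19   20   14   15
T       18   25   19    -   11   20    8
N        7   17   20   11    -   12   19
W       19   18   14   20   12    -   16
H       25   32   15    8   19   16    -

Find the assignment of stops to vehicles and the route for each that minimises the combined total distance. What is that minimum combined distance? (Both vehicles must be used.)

Check every non-empty split of the stops between the two vehicles; for each half take its own optimal tour:
  {B} + {J, T, N, W, H}: 40 + 69 = 109
  {J} + {B, T, N, W, H}: 26 + 80 = 106
  {B, J} + {T, N, W, H}: 54 + 61 = 115
  {T} + {B, J, N, W, H}: 36 + 86 = 122
  {B, T} + {J, N, W, H}: 63 + 63 = 126
  {J, T} + {B, N, W, H}: 50 + 80 = 130
  … (31 splits in total)
Best: vehicle 1 Base → J → Base = 26; vehicle 2 Base → B → W → H → T → N → Base = 80; combined 106.

106 min — the smallest possible combined total.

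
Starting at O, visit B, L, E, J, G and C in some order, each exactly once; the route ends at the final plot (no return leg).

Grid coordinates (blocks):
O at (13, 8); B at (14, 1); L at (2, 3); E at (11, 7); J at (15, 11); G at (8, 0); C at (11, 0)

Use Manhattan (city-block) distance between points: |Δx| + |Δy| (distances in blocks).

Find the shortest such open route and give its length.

Minimum one-way distance = 38 blocks.

There are 6! = 720 possible orderings.
O - B - L - E - J - G - C: 8+14+13+8+18+3 = 64
O - B - L - E - J - C - G: 8+14+13+8+15+3 = 61
O - B - L - E - G - J - C: 8+14+13+10+18+15 = 78
O - B - L - E - G - C - J: 8+14+13+10+3+15 = 63
O - B - L - E - C - J - G: 8+14+13+7+15+18 = 75
O - B - L - E - C - G - J: 8+14+13+7+3+18 = 63
O - B - L - J - E - G - C: 8+14+21+8+10+3 = 64
O - B - L - J - E - C - G: 8+14+21+8+7+3 = 61
… (712 more)
O - E - J - B - C - G - L: 3+8+11+4+3+9 = 38  ← best
The minimum is 38.
One shortest path: O → E → J → B → C → G → L.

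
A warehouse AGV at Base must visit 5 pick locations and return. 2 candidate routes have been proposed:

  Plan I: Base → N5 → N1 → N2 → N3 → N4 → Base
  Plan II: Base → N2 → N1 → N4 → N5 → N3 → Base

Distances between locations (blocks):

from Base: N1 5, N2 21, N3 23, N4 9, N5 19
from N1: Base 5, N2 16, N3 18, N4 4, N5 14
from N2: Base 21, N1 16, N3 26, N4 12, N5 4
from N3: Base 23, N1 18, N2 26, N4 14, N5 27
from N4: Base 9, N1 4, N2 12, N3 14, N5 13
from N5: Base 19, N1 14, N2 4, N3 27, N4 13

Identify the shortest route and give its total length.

98 blocks — Plan I is the shortest.

Plan I: 19 + 14 + 16 + 26 + 14 + 9 = 98
Plan II: 21 + 16 + 4 + 13 + 27 + 23 = 104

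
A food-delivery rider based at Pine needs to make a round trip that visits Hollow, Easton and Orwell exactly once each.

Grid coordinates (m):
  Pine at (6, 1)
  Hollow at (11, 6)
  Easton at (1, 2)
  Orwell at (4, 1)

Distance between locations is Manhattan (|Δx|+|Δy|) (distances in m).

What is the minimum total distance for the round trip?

With 3 stops there are 3!/2 = 3 distinct round trips (a route and its reverse cost the same).
Pine - Hollow - Easton - Orwell - Pine: 10+14+4+2 = 30
Pine - Hollow - Orwell - Easton - Pine: 10+12+4+6 = 32
Pine - Easton - Hollow - Orwell - Pine: 6+14+12+2 = 34
The minimum is 30.
One optimal route: Pine → Hollow → Easton → Orwell → Pine (or its reverse).

30 m — the shortest possible round trip.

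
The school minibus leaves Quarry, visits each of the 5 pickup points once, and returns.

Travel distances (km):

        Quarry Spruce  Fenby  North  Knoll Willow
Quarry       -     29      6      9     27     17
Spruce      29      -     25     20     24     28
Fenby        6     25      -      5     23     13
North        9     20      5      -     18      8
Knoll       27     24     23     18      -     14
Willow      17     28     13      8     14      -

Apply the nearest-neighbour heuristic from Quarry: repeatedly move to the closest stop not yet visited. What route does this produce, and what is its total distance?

Quarry → [Fenby:6 / North:9 / Willow:17 / Knoll:27 / Spruce:29] → Fenby (6)
Fenby → [North:5 / Willow:13 / Knoll:23 / Spruce:25] → North (5)
North → [Willow:8 / Knoll:18 / Spruce:20] → Willow (8)
Willow → [Knoll:14 / Spruce:28] → Knoll (14)
Knoll → [Spruce:24] → Spruce (24)
Return Spruce→Quarry: 29.
Total = 6 + 5 + 8 + 14 + 24 + 29 = 86.

Total distance 86 km via the nearest-neighbour route Quarry → Fenby → North → Willow → Knoll → Spruce → Quarry.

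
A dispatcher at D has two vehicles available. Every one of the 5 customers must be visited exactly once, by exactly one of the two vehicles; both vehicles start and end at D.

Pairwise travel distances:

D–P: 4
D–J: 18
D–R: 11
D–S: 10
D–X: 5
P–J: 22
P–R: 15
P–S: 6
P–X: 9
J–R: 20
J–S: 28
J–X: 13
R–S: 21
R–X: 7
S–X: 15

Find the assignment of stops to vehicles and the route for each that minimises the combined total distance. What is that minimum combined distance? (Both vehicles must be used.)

Try each way of splitting the stops between the two vehicles (each non-empty) and, for each split, find the best tour for each vehicle:
  {P} + {J, R, S, X}: 8 + 69 = 77
  {J} + {P, R, S, X}: 36 + 43 = 79
  {P, J} + {R, S, X}: 44 + 43 = 87
  {R} + {P, J, S, X}: 22 + 56 = 78
  {P, R} + {J, S, X}: 30 + 56 = 86
  {J, R} + {P, S, X}: 49 + 30 = 79
  … (15 splits in total)
  {P, S} + {J, R, X}: 20 + 49 = 69  ← best
Best: vehicle 1 D → P → S → D = 20; vehicle 2 D → J → X → R → D = 49; combined 69.

Minimum combined distance: 69.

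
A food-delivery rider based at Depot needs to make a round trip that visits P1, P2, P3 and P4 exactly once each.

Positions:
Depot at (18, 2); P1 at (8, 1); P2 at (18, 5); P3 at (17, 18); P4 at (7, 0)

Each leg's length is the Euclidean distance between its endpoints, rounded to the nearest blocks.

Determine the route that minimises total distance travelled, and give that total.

With 4 stops there are 4!/2 = 12 distinct round trips (a route and its reverse cost the same).
Depot - P1 - P2 - P3 - P4 - Depot: 10+11+13+21+11 = 66
Depot - P1 - P2 - P4 - P3 - Depot: 10+11+12+21+16 = 70
Depot - P1 - P3 - P2 - P4 - Depot: 10+19+13+12+11 = 65
Depot - P1 - P3 - P4 - P2 - Depot: 10+19+21+12+3 = 65
Depot - P1 - P4 - P2 - P3 - Depot: 10+1+12+13+16 = 52
Depot - P1 - P4 - P3 - P2 - Depot: 10+1+21+13+3 = 48
Depot - P2 - P1 - P3 - P4 - Depot: 3+11+19+21+11 = 65
Depot - P2 - P1 - P4 - P3 - Depot: 3+11+1+21+16 = 52
Depot - P2 - P3 - P1 - P4 - Depot: 3+13+19+1+11 = 47
Depot - P2 - P4 - P1 - P3 - Depot: 3+12+1+19+16 = 51
Depot - P3 - P1 - P2 - P4 - Depot: 16+19+11+12+11 = 69
Depot - P3 - P2 - P1 - P4 - Depot: 16+13+11+1+11 = 52
The minimum is 47.
One optimal route: Depot → P2 → P3 → P1 → P4 → Depot (or its reverse).

Minimum total distance: 47 blocks.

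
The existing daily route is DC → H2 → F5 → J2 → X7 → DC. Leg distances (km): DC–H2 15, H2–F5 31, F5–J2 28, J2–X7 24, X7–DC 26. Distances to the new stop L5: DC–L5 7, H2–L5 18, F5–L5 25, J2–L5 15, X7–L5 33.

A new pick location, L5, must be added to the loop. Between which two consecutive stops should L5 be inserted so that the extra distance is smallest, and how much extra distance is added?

Insertion cost between consecutive stops i–j is d(i,L5) + d(L5,j) − d(i,j):
  between DC and H2: 7 + 18 − 15 = 10
  between H2 and F5: 18 + 25 − 31 = 12
  between F5 and J2: 25 + 15 − 28 = 12
  between J2 and X7: 15 + 33 − 24 = 24
  between X7 and DC: 33 + 7 − 26 = 14
Cheapest insertion is between DC and H2, adding 10.
New total = 124 + 10 = 134.

+10 km — insert L5 between DC and H2.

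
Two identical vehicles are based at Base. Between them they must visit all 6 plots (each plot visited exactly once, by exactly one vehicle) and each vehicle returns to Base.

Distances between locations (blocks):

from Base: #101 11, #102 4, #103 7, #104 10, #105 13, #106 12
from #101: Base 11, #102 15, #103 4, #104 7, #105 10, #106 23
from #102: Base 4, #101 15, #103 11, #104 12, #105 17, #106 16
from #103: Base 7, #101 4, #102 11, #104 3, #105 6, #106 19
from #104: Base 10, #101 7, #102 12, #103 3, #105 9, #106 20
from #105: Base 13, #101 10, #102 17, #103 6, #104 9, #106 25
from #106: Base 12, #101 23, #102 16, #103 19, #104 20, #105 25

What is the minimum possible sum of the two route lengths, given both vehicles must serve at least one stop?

Try each way of splitting the stops between the two vehicles (each non-empty) and, for each split, find the best tour for each vehicle:
  {#101} + {#102, #103, #104, #105, #106}: 22 + 62 = 84
  {#102} + {#101, #103, #104, #105, #106}: 8 + 62 = 70
  {#101, #102} + {#103, #104, #105, #106}: 30 + 54 = 84
  {#103} + {#101, #102, #104, #105, #106}: 14 + 70 = 84
  {#101, #103} + {#102, #104, #105, #106}: 22 + 62 = 84
  {#102, #103} + {#101, #104, #105, #106}: 22 + 62 = 84
  … (31 splits in total)
Best: vehicle 1 Base → #102 → Base = 8; vehicle 2 Base → #101 → #103 → #105 → #104 → #106 → Base = 62; combined 70.

Minimum combined distance: 70 blocks.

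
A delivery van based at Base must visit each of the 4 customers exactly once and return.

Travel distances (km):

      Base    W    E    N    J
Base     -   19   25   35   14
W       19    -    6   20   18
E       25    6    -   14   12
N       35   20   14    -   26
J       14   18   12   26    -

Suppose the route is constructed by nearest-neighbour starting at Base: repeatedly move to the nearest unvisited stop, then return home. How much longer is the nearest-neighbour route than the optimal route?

From Base: J=14, W=19, E=25, N=35 → choose J (14).
From J: E=12, W=18, N=26 → choose E (12).
From E: W=6, N=14 → choose W (6).
From W: N=20 → choose N (20).
NN route Base → J → E → W → N → Base costs 87.
Optimal: Base → W → E → N → J → Base costs 79 (by enumerating all 12 distinct tours).
Excess = 87 − 79 = 8.

Excess over optimum: 8 km.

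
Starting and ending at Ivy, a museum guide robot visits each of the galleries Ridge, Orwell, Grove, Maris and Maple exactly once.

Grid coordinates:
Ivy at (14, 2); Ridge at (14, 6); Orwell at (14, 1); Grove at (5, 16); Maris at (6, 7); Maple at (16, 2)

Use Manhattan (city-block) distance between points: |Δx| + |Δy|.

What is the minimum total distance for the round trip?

52 — the shortest possible round trip.

Ivy → Ridge → Orwell → Grove → Maris → Maple → Ivy: 4+5+24+10+15+2 = 60
Ivy → Ridge → Orwell → Grove → Maple → Maris → Ivy: 4+5+24+25+15+13 = 86
Ivy → Ridge → Orwell → Maris → Grove → Maple → Ivy: 4+5+14+10+25+2 = 60
Ivy → Ridge → Orwell → Maris → Maple → Grove → Ivy: 4+5+14+15+25+23 = 86
Ivy → Ridge → Orwell → Maple → Grove → Maris → Ivy: 4+5+3+25+10+13 = 60
Ivy → Ridge → Orwell → Maple → Maris → Grove → Ivy: 4+5+3+15+10+23 = 60
Ivy → Ridge → Grove → Orwell → Maris → Maple → Ivy: 4+19+24+14+15+2 = 78
Ivy → Ridge → Grove → Orwell → Maple → Maris → Ivy: 4+19+24+3+15+13 = 78
Ivy → Ridge → Grove → Maris → Orwell → Maple → Ivy: 4+19+10+14+3+2 = 52
Ivy → Ridge → Grove → Maris → Maple → Orwell → Ivy: 4+19+10+15+3+1 = 52
Ivy → Ridge → Grove → Maple → Orwell → Maris → Ivy: 4+19+25+3+14+13 = 78
Ivy → Ridge → Grove → Maple → Maris → Orwell → Ivy: 4+19+25+15+14+1 = 78
Ivy → Ridge → Maris → Orwell → Grove → Maple → Ivy: 4+9+14+24+25+2 = 78
Ivy → Ridge → Maris → Orwell → Maple → Grove → Ivy: 4+9+14+3+25+23 = 78
… (46 more)
The minimum is 52.
One optimal route: Ivy → Ridge → Grove → Maris → Orwell → Maple → Ivy (or its reverse).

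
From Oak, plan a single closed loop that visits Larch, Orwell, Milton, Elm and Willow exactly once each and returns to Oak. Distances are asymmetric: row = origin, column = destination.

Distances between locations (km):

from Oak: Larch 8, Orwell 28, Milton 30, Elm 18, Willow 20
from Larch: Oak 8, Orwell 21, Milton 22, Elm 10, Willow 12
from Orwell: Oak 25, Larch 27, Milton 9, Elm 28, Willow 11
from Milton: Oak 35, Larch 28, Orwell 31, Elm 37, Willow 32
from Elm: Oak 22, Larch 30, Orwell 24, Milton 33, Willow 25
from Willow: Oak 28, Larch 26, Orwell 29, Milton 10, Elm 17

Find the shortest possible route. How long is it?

Oak→Larch→Orwell→Milton→Elm→Willow→Oak: 8+21+9+37+25+28 = 128
Oak→Larch→Orwell→Milton→Willow→Elm→Oak: 8+21+9+32+17+22 = 109
Oak→Larch→Orwell→Elm→Milton→Willow→Oak: 8+21+28+33+32+28 = 150
Oak→Larch→Orwell→Elm→Willow→Milton→Oak: 8+21+28+25+10+35 = 127
Oak→Larch→Orwell→Willow→Milton→Elm→Oak: 8+21+11+10+37+22 = 109
Oak→Larch→Orwell→Willow→Elm→Milton→Oak: 8+21+11+17+33+35 = 125
Oak→Larch→Milton→Orwell→Elm→Willow→Oak: 8+22+31+28+25+28 = 142
Oak→Larch→Milton→Orwell→Willow→Elm→Oak: 8+22+31+11+17+22 = 111
Oak→Larch→Milton→Elm→Orwell→Willow→Oak: 8+22+37+24+11+28 = 130
Oak→Larch→Milton→Elm→Willow→Orwell→Oak: 8+22+37+25+29+25 = 146
Oak→Larch→Milton→Willow→Orwell→Elm→Oak: 8+22+32+29+28+22 = 141
Oak→Larch→Milton→Willow→Elm→Orwell→Oak: 8+22+32+17+24+25 = 128
Oak→Larch→Elm→Orwell→Milton→Willow→Oak: 8+10+24+9+32+28 = 111
Oak→Larch→Elm→Orwell→Willow→Milton→Oak: 8+10+24+11+10+35 = 98
… (106 more)
The minimum is 98.
One optimal route: Oak → Larch → Elm → Orwell → Willow → Milton → Oak.

98 km — the shortest possible round trip.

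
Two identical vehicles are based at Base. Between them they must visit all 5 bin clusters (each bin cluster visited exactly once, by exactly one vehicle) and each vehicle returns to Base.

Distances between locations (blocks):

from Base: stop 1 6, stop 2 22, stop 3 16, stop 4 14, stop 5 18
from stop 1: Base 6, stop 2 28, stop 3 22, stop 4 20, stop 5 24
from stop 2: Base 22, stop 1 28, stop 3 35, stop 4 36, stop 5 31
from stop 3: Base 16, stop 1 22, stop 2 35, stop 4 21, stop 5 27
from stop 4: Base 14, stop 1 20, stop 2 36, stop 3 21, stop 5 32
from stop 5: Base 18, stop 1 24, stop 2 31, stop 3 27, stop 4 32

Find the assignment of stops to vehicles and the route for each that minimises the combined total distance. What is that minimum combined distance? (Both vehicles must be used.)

127 blocks — the smallest possible combined total.

There are 2^4 − 1 = 15 ways to divide the 5 stops into two non-empty groups. For each, the best each vehicle can do is its own shortest tour through its group:
  {stop 1} + {stop 2, stop 3, stop 4, stop 5}: 12 + 115 = 127
  {stop 2} + {stop 1, stop 3, stop 4, stop 5}: 44 + 92 = 136
  {stop 1, stop 2} + {stop 3, stop 4, stop 5}: 56 + 80 = 136
  {stop 3} + {stop 1, stop 2, stop 4, stop 5}: 32 + 111 = 143
  {stop 1, stop 3} + {stop 2, stop 4, stop 5}: 44 + 99 = 143
  {stop 2, stop 3} + {stop 1, stop 4, stop 5}: 73 + 76 = 149
  … (15 splits in total)
Best: vehicle 1 Base → stop 1 → Base = 12; vehicle 2 Base → stop 2 → stop 5 → stop 3 → stop 4 → Base = 115; combined 127.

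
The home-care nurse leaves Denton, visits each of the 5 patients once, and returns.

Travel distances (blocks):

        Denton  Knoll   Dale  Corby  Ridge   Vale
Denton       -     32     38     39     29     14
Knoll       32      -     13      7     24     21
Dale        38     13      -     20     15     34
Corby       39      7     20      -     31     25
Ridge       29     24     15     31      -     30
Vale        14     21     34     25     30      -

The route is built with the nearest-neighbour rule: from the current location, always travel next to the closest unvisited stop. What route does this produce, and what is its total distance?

From Denton: distances to unvisited — Vale=14, Ridge=29, Knoll=32, Dale=38, Corby=39. Nearest is Vale (14).
From Vale: distances to unvisited — Knoll=21, Corby=25, Ridge=30, Dale=34. Nearest is Knoll (21).
From Knoll: distances to unvisited — Corby=7, Dale=13, Ridge=24. Nearest is Corby (7).
From Corby: distances to unvisited — Dale=20, Ridge=31. Nearest is Dale (20).
From Dale: distances to unvisited — Ridge=15. Nearest is Ridge (15).
Return Ridge→Denton: 29.
Total = 14 + 21 + 7 + 20 + 15 + 29 = 106.

Nearest-neighbour total = 106 blocks; route Denton → Vale → Knoll → Corby → Dale → Ridge → Denton.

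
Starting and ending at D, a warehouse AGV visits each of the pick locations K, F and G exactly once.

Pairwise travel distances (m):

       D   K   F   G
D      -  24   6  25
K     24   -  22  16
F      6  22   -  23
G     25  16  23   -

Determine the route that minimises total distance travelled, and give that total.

With 3 stops there are 3!/2 = 3 distinct round trips (a route and its reverse cost the same).
D-K-F-G-D: 24+22+23+25 = 94
D-K-G-F-D: 24+16+23+6 = 69
D-F-K-G-D: 6+22+16+25 = 69
The minimum is 69.
One optimal route: D → K → G → F → D (or its reverse).

Shortest round trip = 69 m.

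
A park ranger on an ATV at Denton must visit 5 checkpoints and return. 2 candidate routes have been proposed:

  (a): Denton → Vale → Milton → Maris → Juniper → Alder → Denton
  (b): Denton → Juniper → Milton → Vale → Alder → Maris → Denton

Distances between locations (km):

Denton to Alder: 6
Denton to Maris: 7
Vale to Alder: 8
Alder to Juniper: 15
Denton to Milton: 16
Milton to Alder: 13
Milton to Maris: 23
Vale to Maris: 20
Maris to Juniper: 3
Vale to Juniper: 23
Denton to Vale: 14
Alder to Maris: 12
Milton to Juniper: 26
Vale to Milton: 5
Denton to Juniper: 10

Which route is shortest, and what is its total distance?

(a): 14 + 5 + 23 + 3 + 15 + 6 = 66
(b): 10 + 26 + 5 + 8 + 12 + 7 = 68

Shortest is (a), total 66 km.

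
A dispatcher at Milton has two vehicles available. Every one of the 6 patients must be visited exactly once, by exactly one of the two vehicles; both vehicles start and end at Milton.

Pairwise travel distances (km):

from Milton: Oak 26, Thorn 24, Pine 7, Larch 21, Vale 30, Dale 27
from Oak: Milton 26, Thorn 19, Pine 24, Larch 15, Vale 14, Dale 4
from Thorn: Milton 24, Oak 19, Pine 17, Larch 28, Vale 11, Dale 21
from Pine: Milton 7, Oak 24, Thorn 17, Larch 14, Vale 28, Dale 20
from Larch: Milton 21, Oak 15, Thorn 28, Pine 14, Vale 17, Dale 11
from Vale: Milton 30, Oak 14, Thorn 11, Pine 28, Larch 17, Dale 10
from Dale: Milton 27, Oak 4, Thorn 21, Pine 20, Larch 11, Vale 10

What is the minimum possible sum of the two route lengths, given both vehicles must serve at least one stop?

Try each way of splitting the stops between the two vehicles (each non-empty) and, for each split, find the best tour for each vehicle:
  {Oak} + {Thorn, Pine, Larch, Vale, Dale}: 52 + 77 = 129
  {Thorn} + {Oak, Pine, Larch, Vale, Dale}: 48 + 78 = 126
  {Oak, Thorn} + {Pine, Larch, Vale, Dale}: 69 + 72 = 141
  {Pine} + {Oak, Thorn, Larch, Vale, Dale}: 14 + 85 = 99
  {Oak, Pine} + {Thorn, Larch, Vale, Dale}: 57 + 77 = 134
  {Thorn, Pine} + {Oak, Larch, Vale, Dale}: 48 + 78 = 126
  … (31 splits in total)
Best: vehicle 1 Milton → Pine → Milton = 14; vehicle 2 Milton → Thorn → Vale → Oak → Dale → Larch → Milton = 85; combined 99.

99 km — the smallest possible combined total.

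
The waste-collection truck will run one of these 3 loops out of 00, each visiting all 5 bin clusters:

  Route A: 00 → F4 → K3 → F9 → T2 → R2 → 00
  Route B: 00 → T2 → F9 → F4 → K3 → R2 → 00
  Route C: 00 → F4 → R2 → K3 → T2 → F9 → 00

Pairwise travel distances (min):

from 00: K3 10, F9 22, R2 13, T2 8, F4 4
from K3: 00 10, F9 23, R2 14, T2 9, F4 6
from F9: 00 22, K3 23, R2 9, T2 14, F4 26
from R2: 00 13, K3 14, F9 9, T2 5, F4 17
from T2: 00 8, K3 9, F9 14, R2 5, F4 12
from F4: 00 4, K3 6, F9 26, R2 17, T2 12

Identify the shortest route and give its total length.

Route A: 4 + 6 + 23 + 14 + 5 + 13 = 65
Route B: 8 + 14 + 26 + 6 + 14 + 13 = 81
Route C: 4 + 17 + 14 + 9 + 14 + 22 = 80

65 min — Route A is the shortest.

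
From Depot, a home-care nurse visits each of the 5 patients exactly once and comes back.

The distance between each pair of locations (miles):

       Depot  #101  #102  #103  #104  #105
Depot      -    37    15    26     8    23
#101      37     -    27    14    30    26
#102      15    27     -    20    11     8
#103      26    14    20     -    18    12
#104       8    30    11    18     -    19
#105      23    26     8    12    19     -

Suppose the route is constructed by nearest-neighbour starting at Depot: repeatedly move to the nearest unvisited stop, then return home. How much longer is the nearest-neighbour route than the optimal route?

From Depot: #104=8, #102=15, #105=23, #103=26, #101=37 → choose #104 (8).
From #104: #102=11, #103=18, #105=19, #101=30 → choose #102 (11).
From #102: #105=8, #103=20, #101=27 → choose #105 (8).
From #105: #103=12, #101=26 → choose #103 (12).
From #103: #101=14 → choose #101 (14).
NN route Depot → #104 → #102 → #105 → #103 → #101 → Depot costs 90.
Optimal: Depot → #102 → #105 → #103 → #101 → #104 → Depot costs 87 (by enumerating all 60 distinct tours).
Excess = 90 − 87 = 3.

The nearest-neighbour route is 3 miles longer than optimal.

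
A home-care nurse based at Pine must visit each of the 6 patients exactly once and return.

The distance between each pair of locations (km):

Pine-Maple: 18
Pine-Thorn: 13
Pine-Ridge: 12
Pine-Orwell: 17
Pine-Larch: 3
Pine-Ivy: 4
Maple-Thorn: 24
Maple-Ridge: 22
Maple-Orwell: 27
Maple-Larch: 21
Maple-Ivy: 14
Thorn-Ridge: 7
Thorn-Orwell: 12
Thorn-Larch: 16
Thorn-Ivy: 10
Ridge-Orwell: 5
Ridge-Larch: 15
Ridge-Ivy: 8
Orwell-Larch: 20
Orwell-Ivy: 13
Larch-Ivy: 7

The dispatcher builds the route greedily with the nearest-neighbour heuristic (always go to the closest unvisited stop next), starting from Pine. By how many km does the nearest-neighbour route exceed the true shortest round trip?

Excess over optimum: 1 km.

Pine: Larch=3, Ivy=4, Ridge=12, Thorn=13, Orwell=17, Maple=18 ⇒ Larch
Larch: Ivy=7, Ridge=15, Thorn=16, Orwell=20, Maple=21 ⇒ Ivy
Ivy: Ridge=8, Thorn=10, Orwell=13, Maple=14 ⇒ Ridge
Ridge: Orwell=5, Thorn=7, Maple=22 ⇒ Orwell
Orwell: Thorn=12, Maple=27 ⇒ Thorn
Thorn: Maple=24 ⇒ Maple
NN route Pine → Larch → Ivy → Ridge → Orwell → Thorn → Maple → Pine costs 77.
Optimal: Pine → Maple → Ivy → Ridge → Orwell → Thorn → Larch → Pine costs 76 (by enumerating all 360 distinct tours).
Excess = 77 − 76 = 1.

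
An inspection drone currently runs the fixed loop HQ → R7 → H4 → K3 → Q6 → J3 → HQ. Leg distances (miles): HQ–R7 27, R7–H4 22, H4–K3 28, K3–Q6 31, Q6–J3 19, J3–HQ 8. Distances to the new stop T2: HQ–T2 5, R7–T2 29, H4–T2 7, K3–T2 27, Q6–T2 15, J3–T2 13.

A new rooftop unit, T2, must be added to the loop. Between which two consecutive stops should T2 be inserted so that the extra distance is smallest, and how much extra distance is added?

Adding 6 miles by placing T2 on the H4–K3 leg.

Insertion cost between consecutive stops i–j is d(i,T2) + d(T2,j) − d(i,j):
  between HQ and R7: 5 + 29 − 27 = 7
  between R7 and H4: 29 + 7 − 22 = 14
  between H4 and K3: 7 + 27 − 28 = 6
  between K3 and Q6: 27 + 15 − 31 = 11
  between Q6 and J3: 15 + 13 − 19 = 9
  between J3 and HQ: 13 + 5 − 8 = 10
Cheapest insertion is between H4 and K3, adding 6.
New total = 135 + 6 = 141.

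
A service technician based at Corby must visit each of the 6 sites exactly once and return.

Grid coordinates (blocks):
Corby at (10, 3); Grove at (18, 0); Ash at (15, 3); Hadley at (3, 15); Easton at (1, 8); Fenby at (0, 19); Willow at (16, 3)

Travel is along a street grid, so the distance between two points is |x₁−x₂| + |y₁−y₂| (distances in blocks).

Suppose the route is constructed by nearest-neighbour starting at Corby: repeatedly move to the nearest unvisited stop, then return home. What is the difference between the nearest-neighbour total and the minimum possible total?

Corby: Ash=5, Willow=6, Grove=11, Easton=14, Hadley=19, Fenby=26 ⇒ Ash
Ash: Willow=1, Grove=6, Easton=19, Hadley=24, Fenby=31 ⇒ Willow
Willow: Grove=5, Easton=20, Hadley=25, Fenby=32 ⇒ Grove
Grove: Easton=25, Hadley=30, Fenby=37 ⇒ Easton
Easton: Hadley=9, Fenby=12 ⇒ Hadley
Hadley: Fenby=7 ⇒ Fenby
NN route Corby → Ash → Willow → Grove → Easton → Hadley → Fenby → Corby costs 78.
Optimal: Corby → Grove → Willow → Ash → Hadley → Fenby → Easton → Corby costs 74 (by enumerating all 360 distinct tours).
Excess = 78 − 74 = 4.

Excess over optimum: 4 blocks.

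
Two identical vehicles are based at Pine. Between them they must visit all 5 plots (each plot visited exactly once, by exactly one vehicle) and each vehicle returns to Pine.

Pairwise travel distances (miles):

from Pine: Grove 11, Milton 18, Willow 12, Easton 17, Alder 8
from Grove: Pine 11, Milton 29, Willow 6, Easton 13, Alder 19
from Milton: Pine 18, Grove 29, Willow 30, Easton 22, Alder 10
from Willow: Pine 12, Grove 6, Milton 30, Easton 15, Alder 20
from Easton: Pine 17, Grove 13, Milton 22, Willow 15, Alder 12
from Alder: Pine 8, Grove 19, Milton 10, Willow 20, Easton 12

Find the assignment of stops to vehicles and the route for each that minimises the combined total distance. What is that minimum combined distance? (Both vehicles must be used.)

Check every non-empty split of the stops between the two vehicles; for each half take its own optimal tour:
  {Grove} + {Milton, Willow, Easton, Alder}: 22 + 67 = 89
  {Milton} + {Grove, Willow, Easton, Alder}: 36 + 51 = 87
  {Grove, Milton} + {Willow, Easton, Alder}: 58 + 47 = 105
  {Willow} + {Grove, Milton, Easton, Alder}: 24 + 64 = 88
  {Grove, Willow} + {Milton, Easton, Alder}: 29 + 57 = 86
  {Milton, Willow} + {Grove, Easton, Alder}: 60 + 44 = 104
  … (15 splits in total)
  {Grove, Willow, Easton} + {Milton, Alder}: 48 + 36 = 84  ← best
Best: vehicle 1 Pine → Willow → Grove → Easton → Pine = 48; vehicle 2 Pine → Milton → Alder → Pine = 36; combined 84.

84 miles — the smallest possible combined total.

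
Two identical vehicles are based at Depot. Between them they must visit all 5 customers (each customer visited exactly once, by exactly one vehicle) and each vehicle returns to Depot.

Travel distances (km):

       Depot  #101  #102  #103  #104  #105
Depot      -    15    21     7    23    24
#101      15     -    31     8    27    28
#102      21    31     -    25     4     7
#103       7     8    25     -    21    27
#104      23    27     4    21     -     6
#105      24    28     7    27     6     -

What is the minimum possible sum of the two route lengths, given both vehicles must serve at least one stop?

Minimum combined distance: 85 km.

Try each way of splitting the stops between the two vehicles (each non-empty) and, for each split, find the best tour for each vehicle:
  {#101} + {#102, #103, #104, #105}: 30 + 62 = 92
  {#102} + {#101, #103, #104, #105}: 42 + 72 = 114
  {#101, #102} + {#103, #104, #105}: 67 + 58 = 125
  {#103} + {#101, #102, #104, #105}: 14 + 74 = 88
  {#101, #103} + {#102, #104, #105}: 30 + 55 = 85
  {#102, #103} + {#101, #104, #105}: 53 + 72 = 125
  … (15 splits in total)
Best: vehicle 1 Depot → #101 → #103 → Depot = 30; vehicle 2 Depot → #102 → #104 → #105 → Depot = 55; combined 85.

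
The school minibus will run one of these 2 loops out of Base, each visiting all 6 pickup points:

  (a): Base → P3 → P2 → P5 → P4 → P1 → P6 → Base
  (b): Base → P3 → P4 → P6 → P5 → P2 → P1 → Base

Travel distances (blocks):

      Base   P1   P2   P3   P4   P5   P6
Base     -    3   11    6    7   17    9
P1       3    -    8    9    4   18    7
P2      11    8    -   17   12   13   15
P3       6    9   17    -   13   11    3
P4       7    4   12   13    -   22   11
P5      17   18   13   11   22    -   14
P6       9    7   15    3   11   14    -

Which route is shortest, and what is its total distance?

Shortest is (b), total 68 blocks.

(a): 6 + 17 + 13 + 22 + 4 + 7 + 9 = 78
(b): 6 + 13 + 11 + 14 + 13 + 8 + 3 = 68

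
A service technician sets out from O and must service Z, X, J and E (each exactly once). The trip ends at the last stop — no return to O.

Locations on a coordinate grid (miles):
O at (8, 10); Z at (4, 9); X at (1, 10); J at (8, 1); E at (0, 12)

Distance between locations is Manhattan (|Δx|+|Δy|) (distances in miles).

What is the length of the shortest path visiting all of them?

Shortest open route: 28 miles.

There are 4! = 24 possible orderings.
O - Z - X - J - E: 5+4+16+19 = 44
O - Z - X - E - J: 5+4+3+19 = 31
O - Z - J - X - E: 5+12+16+3 = 36
O - Z - J - E - X: 5+12+19+3 = 39
O - Z - E - X - J: 5+7+3+16 = 31
O - Z - E - J - X: 5+7+19+16 = 47
O - X - Z - J - E: 7+4+12+19 = 42
O - X - Z - E - J: 7+4+7+19 = 37
O - X - J - Z - E: 7+16+12+7 = 42
O - X - J - E - Z: 7+16+19+7 = 49
O - X - E - Z - J: 7+3+7+12 = 29
O - X - E - J - Z: 7+3+19+12 = 41
O - J - Z - X - E: 9+12+4+3 = 28
O - J - Z - E - X: 9+12+7+3 = 31
… (10 more)
The minimum is 28.
One shortest path: O → J → Z → X → E.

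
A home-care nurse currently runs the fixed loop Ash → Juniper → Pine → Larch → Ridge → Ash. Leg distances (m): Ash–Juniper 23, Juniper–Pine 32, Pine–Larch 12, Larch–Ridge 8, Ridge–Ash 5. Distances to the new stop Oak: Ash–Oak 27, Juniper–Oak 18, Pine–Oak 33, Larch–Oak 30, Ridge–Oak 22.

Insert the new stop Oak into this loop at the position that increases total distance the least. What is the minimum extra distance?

Insertion cost between consecutive stops i–j is d(i,Oak) + d(Oak,j) − d(i,j):
  between Ash and Juniper: 27 + 18 − 23 = 22
  between Juniper and Pine: 18 + 33 − 32 = 19
  between Pine and Larch: 33 + 30 − 12 = 51
  between Larch and Ridge: 30 + 22 − 8 = 44
  between Ridge and Ash: 22 + 27 − 5 = 44
Cheapest insertion is between Juniper and Pine, adding 19.
New total = 80 + 19 = 99.

Adding 19 m by placing Oak on the Juniper–Pine leg.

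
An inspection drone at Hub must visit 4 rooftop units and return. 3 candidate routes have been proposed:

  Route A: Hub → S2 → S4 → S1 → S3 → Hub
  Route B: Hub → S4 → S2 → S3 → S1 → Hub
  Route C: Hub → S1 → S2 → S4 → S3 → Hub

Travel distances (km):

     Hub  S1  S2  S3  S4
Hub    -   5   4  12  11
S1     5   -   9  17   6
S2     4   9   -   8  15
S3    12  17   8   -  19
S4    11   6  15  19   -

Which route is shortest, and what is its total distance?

Shortest is Route A, total 54 km.

Route A: 4 + 15 + 6 + 17 + 12 = 54
Route B: 11 + 15 + 8 + 17 + 5 = 56
Route C: 5 + 9 + 15 + 19 + 12 = 60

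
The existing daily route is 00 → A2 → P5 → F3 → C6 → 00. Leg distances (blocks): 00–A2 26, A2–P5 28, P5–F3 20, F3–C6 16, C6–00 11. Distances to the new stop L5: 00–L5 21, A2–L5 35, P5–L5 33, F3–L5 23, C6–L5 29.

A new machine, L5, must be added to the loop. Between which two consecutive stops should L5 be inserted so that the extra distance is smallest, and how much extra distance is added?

Insertion cost between consecutive stops i–j is d(i,L5) + d(L5,j) − d(i,j):
  between 00 and A2: 21 + 35 − 26 = 30
  between A2 and P5: 35 + 33 − 28 = 40
  between P5 and F3: 33 + 23 − 20 = 36
  between F3 and C6: 23 + 29 − 16 = 36
  between C6 and 00: 29 + 21 − 11 = 39
Cheapest insertion is between 00 and A2, adding 30.
New total = 101 + 30 = 131.

Adding 30 blocks by placing L5 on the 00–A2 leg.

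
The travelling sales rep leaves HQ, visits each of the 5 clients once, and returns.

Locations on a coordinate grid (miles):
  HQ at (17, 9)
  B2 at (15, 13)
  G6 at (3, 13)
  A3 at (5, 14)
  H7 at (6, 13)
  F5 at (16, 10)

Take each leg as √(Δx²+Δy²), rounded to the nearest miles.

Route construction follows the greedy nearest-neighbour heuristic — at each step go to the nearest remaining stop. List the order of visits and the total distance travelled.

From HQ: distances to unvisited — F5=1, B2=4, H7=12, A3=13, G6=15. Nearest is F5 (1).
From F5: distances to unvisited — B2=3, H7=10, A3=12, G6=13. Nearest is B2 (3).
From B2: distances to unvisited — H7=9, A3=10, G6=12. Nearest is H7 (9).
From H7: distances to unvisited — A3=1, G6=3. Nearest is A3 (1).
From A3: distances to unvisited — G6=2. Nearest is G6 (2).
Return G6→HQ: 15.
Total = 1 + 3 + 9 + 1 + 2 + 15 = 31.

31 miles along HQ → F5 → B2 → H7 → A3 → G6 → HQ.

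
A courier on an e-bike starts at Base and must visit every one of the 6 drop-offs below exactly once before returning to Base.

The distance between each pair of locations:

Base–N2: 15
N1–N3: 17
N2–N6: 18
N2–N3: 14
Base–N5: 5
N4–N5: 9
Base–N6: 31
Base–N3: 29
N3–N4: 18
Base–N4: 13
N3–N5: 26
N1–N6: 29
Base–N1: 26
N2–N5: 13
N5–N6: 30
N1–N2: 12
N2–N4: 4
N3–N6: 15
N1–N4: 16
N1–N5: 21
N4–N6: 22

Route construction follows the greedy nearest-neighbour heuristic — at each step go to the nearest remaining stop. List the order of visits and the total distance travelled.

Total distance 93 via the nearest-neighbour route Base → N5 → N4 → N2 → N1 → N3 → N6 → Base.

From Base: distances to unvisited — N5=5, N4=13, N2=15, N1=26, N3=29, N6=31. Nearest is N5 (5).
From N5: distances to unvisited — N4=9, N2=13, N1=21, N3=26, N6=30. Nearest is N4 (9).
From N4: distances to unvisited — N2=4, N1=16, N3=18, N6=22. Nearest is N2 (4).
From N2: distances to unvisited — N1=12, N3=14, N6=18. Nearest is N1 (12).
From N1: distances to unvisited — N3=17, N6=29. Nearest is N3 (17).
From N3: distances to unvisited — N6=15. Nearest is N6 (15).
Return N6→Base: 31.
Total = 5 + 9 + 4 + 12 + 17 + 15 + 31 = 93.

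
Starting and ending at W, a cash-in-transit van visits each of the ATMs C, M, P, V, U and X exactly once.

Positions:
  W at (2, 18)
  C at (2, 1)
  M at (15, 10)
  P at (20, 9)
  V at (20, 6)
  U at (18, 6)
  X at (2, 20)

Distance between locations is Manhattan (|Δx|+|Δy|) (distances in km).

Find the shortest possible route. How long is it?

74 km — the shortest possible round trip.

W→C→M→P→V→U→X→W: 17+22+6+3+2+30+2 = 82
W→C→M→P→V→X→U→W: 17+22+6+3+32+30+28 = 138
W→C→M→P→U→V→X→W: 17+22+6+5+2+32+2 = 86
W→C→M→P→U→X→V→W: 17+22+6+5+30+32+30 = 142
W→C→M→P→X→V→U→W: 17+22+6+29+32+2+28 = 136
W→C→M→P→X→U→V→W: 17+22+6+29+30+2+30 = 136
W→C→M→V→P→U→X→W: 17+22+9+3+5+30+2 = 88
W→C→M→V→P→X→U→W: 17+22+9+3+29+30+28 = 138
… (352 more)
W→C→U→V→P→M→X→W: 17+21+2+3+6+23+2 = 74  ← best
The minimum is 74.
One optimal route: W → C → U → V → P → M → X → W (or its reverse).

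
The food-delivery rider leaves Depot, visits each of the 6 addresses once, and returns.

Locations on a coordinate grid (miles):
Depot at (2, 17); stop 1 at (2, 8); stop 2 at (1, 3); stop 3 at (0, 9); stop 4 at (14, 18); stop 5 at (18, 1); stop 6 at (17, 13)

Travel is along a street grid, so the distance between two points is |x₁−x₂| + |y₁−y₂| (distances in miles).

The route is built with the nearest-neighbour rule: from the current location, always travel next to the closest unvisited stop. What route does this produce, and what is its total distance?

From Depot: distances to unvisited — stop 1=9, stop 3=10, stop 4=13, stop 2=15, stop 6=19, stop 5=32. Nearest is stop 1 (9).
From stop 1: distances to unvisited — stop 3=3, stop 2=6, stop 6=20, stop 4=22, stop 5=23. Nearest is stop 3 (3).
From stop 3: distances to unvisited — stop 2=7, stop 6=21, stop 4=23, stop 5=26. Nearest is stop 2 (7).
From stop 2: distances to unvisited — stop 5=19, stop 6=26, stop 4=28. Nearest is stop 5 (19).
From stop 5: distances to unvisited — stop 6=13, stop 4=21. Nearest is stop 6 (13).
From stop 6: distances to unvisited — stop 4=8. Nearest is stop 4 (8).
Return stop 4→Depot: 13.
Total = 9 + 3 + 7 + 19 + 13 + 8 + 13 = 72.

Total distance 72 miles via the nearest-neighbour route Depot → stop 1 → stop 3 → stop 2 → stop 5 → stop 6 → stop 4 → Depot.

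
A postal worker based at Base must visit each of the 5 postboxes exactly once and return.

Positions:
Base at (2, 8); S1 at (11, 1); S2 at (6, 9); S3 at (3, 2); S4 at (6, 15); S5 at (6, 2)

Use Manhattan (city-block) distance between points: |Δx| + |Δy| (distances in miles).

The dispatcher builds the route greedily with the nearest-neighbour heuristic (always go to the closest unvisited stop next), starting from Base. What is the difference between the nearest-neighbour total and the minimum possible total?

The nearest-neighbour route is 6 miles longer than optimal.

From Base: S2=5, S3=7, S5=10, S4=11, S1=16 → choose S2 (5).
From S2: S4=6, S5=7, S3=10, S1=13 → choose S4 (6).
From S4: S5=13, S3=16, S1=19 → choose S5 (13).
From S5: S3=3, S1=6 → choose S3 (3).
From S3: S1=9 → choose S1 (9).
NN route Base → S2 → S4 → S5 → S3 → S1 → Base costs 52.
Optimal: Base → S2 → S4 → S1 → S5 → S3 → Base costs 46 (by enumerating all 60 distinct tours).
Excess = 52 − 46 = 6.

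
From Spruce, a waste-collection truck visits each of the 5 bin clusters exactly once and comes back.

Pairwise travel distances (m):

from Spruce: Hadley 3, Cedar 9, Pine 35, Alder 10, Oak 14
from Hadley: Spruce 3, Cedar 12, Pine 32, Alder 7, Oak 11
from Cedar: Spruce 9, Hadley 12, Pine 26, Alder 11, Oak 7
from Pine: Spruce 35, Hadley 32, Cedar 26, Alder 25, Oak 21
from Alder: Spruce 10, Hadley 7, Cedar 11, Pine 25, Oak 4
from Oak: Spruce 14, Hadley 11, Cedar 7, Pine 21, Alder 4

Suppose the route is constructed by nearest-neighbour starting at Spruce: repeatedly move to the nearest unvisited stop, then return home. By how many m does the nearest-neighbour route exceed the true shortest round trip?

Spruce: Hadley=3, Cedar=9, Alder=10, Oak=14, Pine=35 ⇒ Hadley
Hadley: Alder=7, Oak=11, Cedar=12, Pine=32 ⇒ Alder
Alder: Oak=4, Cedar=11, Pine=25 ⇒ Oak
Oak: Cedar=7, Pine=21 ⇒ Cedar
Cedar: Pine=26 ⇒ Pine
NN route Spruce → Hadley → Alder → Oak → Cedar → Pine → Spruce costs 82.
Optimal: Spruce → Hadley → Alder → Oak → Pine → Cedar → Spruce costs 70 (by enumerating all 60 distinct tours).
Excess = 82 − 70 = 12.

The nearest-neighbour route is 12 m longer than optimal.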